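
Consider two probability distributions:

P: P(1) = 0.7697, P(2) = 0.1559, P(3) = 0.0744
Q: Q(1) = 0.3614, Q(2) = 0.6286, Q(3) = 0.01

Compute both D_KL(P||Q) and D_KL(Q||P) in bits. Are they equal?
D_KL(P||Q) = 0.7413 bits, D_KL(Q||P) = 0.8413 bits. No, they are not equal.

D_KL(P||Q) = Σ P(x) log₂(P(x)/Q(x))

Computing term by term:
  P(1)·log₂(P(1)/Q(1)) = 0.7697·log₂(0.7697/0.3614) = 0.83951
  P(2)·log₂(P(2)/Q(2)) = 0.1559·log₂(0.1559/0.6286) = -0.31360
  P(3)·log₂(P(3)/Q(3)) = 0.0744·log₂(0.0744/0.01) = 0.21541

D_KL(P||Q) = 0.83951 - 0.31360 + 0.21541 = 0.74132 ≈ 0.7413 bits

D_KL(Q||P) = Σ Q(x) log₂(Q(x)/P(x))

Computing term by term:
  Q(1)·log₂(Q(1)/P(1)) = 0.3614·log₂(0.3614/0.7697) = -0.39418
  Q(2)·log₂(Q(2)/P(2)) = 0.6286·log₂(0.6286/0.1559) = 1.26444
  Q(3)·log₂(Q(3)/P(3)) = 0.01·log₂(0.01/0.0744) = -0.02895

D_KL(Q||P) = -0.39418 + 1.26444 - 0.02895 = 0.84131 ≈ 0.8413 bits

These are NOT equal (difference: 0.1000 bits). KL divergence is asymmetric: D_KL(P||Q) ≠ D_KL(Q||P) in general.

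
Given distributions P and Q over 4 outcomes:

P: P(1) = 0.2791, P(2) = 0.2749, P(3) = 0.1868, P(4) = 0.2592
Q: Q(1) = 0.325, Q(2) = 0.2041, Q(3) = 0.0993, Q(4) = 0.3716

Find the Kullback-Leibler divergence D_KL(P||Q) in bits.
0.0924 bits

D_KL(P||Q) = Σ P(x) log₂(P(x)/Q(x))

Computing term by term:
  P(1)·log₂(P(1)/Q(1)) = 0.2791·log₂(0.2791/0.325) = -0.06131
  P(2)·log₂(P(2)/Q(2)) = 0.2749·log₂(0.2749/0.2041) = 0.11811
  P(3)·log₂(P(3)/Q(3)) = 0.1868·log₂(0.1868/0.0993) = 0.17029
  P(4)·log₂(P(4)/Q(4)) = 0.2592·log₂(0.2592/0.3716) = -0.13470

D_KL(P||Q) = -0.06131 + 0.11811 + 0.17029 - 0.13470 = 0.09239 ≈ 0.0924 bits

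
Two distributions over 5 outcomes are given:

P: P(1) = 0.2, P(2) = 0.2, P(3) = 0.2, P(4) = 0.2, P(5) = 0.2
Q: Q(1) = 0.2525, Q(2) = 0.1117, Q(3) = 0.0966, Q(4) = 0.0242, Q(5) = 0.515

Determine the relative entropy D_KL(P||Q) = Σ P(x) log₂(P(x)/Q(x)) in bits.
0.6473 bits

D_KL(P||Q) = Σ P(x) log₂(P(x)/Q(x))

Computing term by term:
  P(1)·log₂(P(1)/Q(1)) = 0.2·log₂(0.2/0.2525) = -0.06726
  P(2)·log₂(P(2)/Q(2)) = 0.2·log₂(0.2/0.1117) = 0.16807
  P(3)·log₂(P(3)/Q(3)) = 0.2·log₂(0.2/0.0966) = 0.20998
  P(4)·log₂(P(4)/Q(4)) = 0.2·log₂(0.2/0.0242) = 0.60938
  P(5)·log₂(P(5)/Q(5)) = 0.2·log₂(0.2/0.515) = -0.27291

D_KL(P||Q) = -0.06726 + 0.16807 + 0.20998 + 0.60938 - 0.27291 = 0.64726 ≈ 0.6473 bits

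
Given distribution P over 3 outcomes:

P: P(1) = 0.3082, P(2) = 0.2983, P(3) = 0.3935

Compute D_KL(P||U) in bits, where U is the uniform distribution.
0.0116 bits

U(i) = 1/3 for all i

D_KL(P||U) = Σ P(x) log₂(P(x) / (1/3))
           = Σ P(x) log₂(P(x)) + log₂(3)
           = log₂(3) - H(P)

H(P) = -Σ P(x) log₂(P(x)):
  -P(1)·log₂(P(1)) = -(0.3082)·log₂(0.3082) = 0.52334
  -P(2)·log₂(P(2)) = -(0.2983)·log₂(0.2983) = 0.52058
  -P(3)·log₂(P(3)) = -(0.3935)·log₂(0.3935) = 0.52948
H(P) = 0.52334 + 0.52058 + 0.52948 = 1.57340 bits

log₂(3) = 1.58496 bits

D_KL(P||U) = 1.58496 - 1.57340 = 0.01156 ≈ 0.0116 bits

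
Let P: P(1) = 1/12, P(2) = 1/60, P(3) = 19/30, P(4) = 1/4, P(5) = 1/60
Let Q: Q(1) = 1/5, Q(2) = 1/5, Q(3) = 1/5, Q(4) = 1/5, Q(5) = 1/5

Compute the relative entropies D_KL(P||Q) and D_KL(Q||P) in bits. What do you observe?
D_KL(P||Q) = 0.9089 bits, D_KL(Q||P) = 1.2896 bits. The two directions give different values (D_KL(Q||P) exceeds D_KL(P||Q) by 0.3807 bits): KL divergence is asymmetric.

D_KL(P||Q) = Σ P(x) log₂(P(x)/Q(x))

Computing term by term:
  P(1)·log₂(P(1)/Q(1)) = (1/12)·log₂((1/12)/(1/5)) = -0.10525
  P(2)·log₂(P(2)/Q(2)) = (1/60)·log₂((1/60)/(1/5)) = -0.05975
  P(3)·log₂(P(3)/Q(3)) = (19/30)·log₂((19/30)/(1/5)) = 1.05321
  P(4)·log₂(P(4)/Q(4)) = (1/4)·log₂((1/4)/(1/5)) = 0.08048
  P(5)·log₂(P(5)/Q(5)) = (1/60)·log₂((1/60)/(1/5)) = -0.05975

D_KL(P||Q) = -0.10525 - 0.05975 + 1.05321 + 0.08048 - 0.05975 = 0.90894 ≈ 0.9089 bits

D_KL(Q||P) = Σ Q(x) log₂(Q(x)/P(x))

Computing term by term:
  Q(1)·log₂(Q(1)/P(1)) = (1/5)·log₂((1/5)/(1/12)) = 0.25261
  Q(2)·log₂(Q(2)/P(2)) = (1/5)·log₂((1/5)/(1/60)) = 0.71699
  Q(3)·log₂(Q(3)/P(3)) = (1/5)·log₂((1/5)/(19/30)) = -0.33259
  Q(4)·log₂(Q(4)/P(4)) = (1/5)·log₂((1/5)/(1/4)) = -0.06439
  Q(5)·log₂(Q(5)/P(5)) = (1/5)·log₂((1/5)/(1/60)) = 0.71699

D_KL(Q||P) = 0.25261 + 0.71699 - 0.33259 - 0.06439 + 0.71699 = 1.28961 ≈ 1.2896 bits

These are NOT equal (difference: 0.3807 bits). KL divergence is asymmetric: D_KL(P||Q) ≠ D_KL(Q||P) in general.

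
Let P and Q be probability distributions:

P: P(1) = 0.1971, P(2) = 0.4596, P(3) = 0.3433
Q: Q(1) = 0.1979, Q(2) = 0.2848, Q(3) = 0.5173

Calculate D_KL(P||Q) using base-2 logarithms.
0.1131 bits

D_KL(P||Q) = Σ P(x) log₂(P(x)/Q(x))

Computing term by term:
  P(1)·log₂(P(1)/Q(1)) = 0.1971·log₂(0.1971/0.1979) = -0.00115
  P(2)·log₂(P(2)/Q(2)) = 0.4596·log₂(0.4596/0.2848) = 0.31732
  P(3)·log₂(P(3)/Q(3)) = 0.3433·log₂(0.3433/0.5173) = -0.20307

D_KL(P||Q) = -0.00115 + 0.31732 - 0.20307 = 0.11310 ≈ 0.1131 bits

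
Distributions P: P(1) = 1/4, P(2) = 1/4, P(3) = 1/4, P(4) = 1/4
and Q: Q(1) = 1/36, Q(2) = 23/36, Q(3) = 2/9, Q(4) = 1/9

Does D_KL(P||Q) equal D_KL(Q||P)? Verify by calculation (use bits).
D_KL(P||Q) = 0.7890 bits, D_KL(Q||P) = 0.6090 bits. No — D_KL(P||Q) ≠ D_KL(Q||P) for this pair.

D_KL(P||Q) = Σ P(x) log₂(P(x)/Q(x))

Computing term by term:
  P(1)·log₂(P(1)/Q(1)) = (1/4)·log₂((1/4)/(1/36)) = 0.79248
  P(2)·log₂(P(2)/Q(2)) = (1/4)·log₂((1/4)/(23/36)) = -0.33841
  P(3)·log₂(P(3)/Q(3)) = (1/4)·log₂((1/4)/(2/9)) = 0.04248
  P(4)·log₂(P(4)/Q(4)) = (1/4)·log₂((1/4)/(1/9)) = 0.29248

D_KL(P||Q) = 0.79248 - 0.33841 + 0.04248 + 0.29248 = 0.78903 ≈ 0.7890 bits

D_KL(Q||P) = Σ Q(x) log₂(Q(x)/P(x))

Computing term by term:
  Q(1)·log₂(Q(1)/P(1)) = (1/36)·log₂((1/36)/(1/4)) = -0.08805
  Q(2)·log₂(Q(2)/P(2)) = (23/36)·log₂((23/36)/(1/4)) = 0.86482
  Q(3)·log₂(Q(3)/P(3)) = (2/9)·log₂((2/9)/(1/4)) = -0.03776
  Q(4)·log₂(Q(4)/P(4)) = (1/9)·log₂((1/9)/(1/4)) = -0.12999

D_KL(Q||P) = -0.08805 + 0.86482 - 0.03776 - 0.12999 = 0.60902 ≈ 0.6090 bits

These are NOT equal (difference: 0.1800 bits). KL divergence is asymmetric: D_KL(P||Q) ≠ D_KL(Q||P) in general.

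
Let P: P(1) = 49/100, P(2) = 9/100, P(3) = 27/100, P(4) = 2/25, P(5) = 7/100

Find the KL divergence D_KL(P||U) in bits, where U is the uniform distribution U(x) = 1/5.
0.4349 bits

U(i) = 1/5 for all i

D_KL(P||U) = Σ P(x) log₂(P(x) / (1/5))
           = Σ P(x) log₂(P(x)) + log₂(5)
           = log₂(5) - H(P)

H(P) = -Σ P(x) log₂(P(x)):
  -P(1)·log₂(P(1)) = -(49/100)·log₂(49/100) = 0.50428
  -P(2)·log₂(P(2)) = -(9/100)·log₂(9/100) = 0.31265
  -P(3)·log₂(P(3)) = -(27/100)·log₂(27/100) = 0.51002
  -P(4)·log₂(P(4)) = -(2/25)·log₂(2/25) = 0.29151
  -P(5)·log₂(P(5)) = -(7/100)·log₂(7/100) = 0.26856
H(P) = 0.50428 + 0.31265 + 0.51002 + 0.29151 + 0.26856 = 1.88702 bits

log₂(5) = 2.32193 bits

D_KL(P||U) = 2.32193 - 1.88702 = 0.43491 ≈ 0.4349 bits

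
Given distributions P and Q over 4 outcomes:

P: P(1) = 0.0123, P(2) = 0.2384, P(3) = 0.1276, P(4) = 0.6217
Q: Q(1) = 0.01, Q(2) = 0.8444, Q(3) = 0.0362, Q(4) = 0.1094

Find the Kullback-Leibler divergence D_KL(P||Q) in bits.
1.3590 bits

D_KL(P||Q) = Σ P(x) log₂(P(x)/Q(x))

Computing term by term:
  P(1)·log₂(P(1)/Q(1)) = 0.0123·log₂(0.0123/0.01) = 0.00367
  P(2)·log₂(P(2)/Q(2)) = 0.2384·log₂(0.2384/0.8444) = -0.43497
  P(3)·log₂(P(3)/Q(3)) = 0.1276·log₂(0.1276/0.0362) = 0.23192
  P(4)·log₂(P(4)/Q(4)) = 0.6217·log₂(0.6217/0.1094) = 1.55836

D_KL(P||Q) = 0.00367 - 0.43497 + 0.23192 + 1.55836 = 1.35898 ≈ 1.3590 bits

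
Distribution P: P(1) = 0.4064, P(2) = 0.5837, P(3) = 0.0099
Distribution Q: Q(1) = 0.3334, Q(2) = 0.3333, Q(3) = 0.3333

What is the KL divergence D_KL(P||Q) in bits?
0.5377 bits

D_KL(P||Q) = Σ P(x) log₂(P(x)/Q(x))

Computing term by term:
  P(1)·log₂(P(1)/Q(1)) = 0.4064·log₂(0.4064/0.3334) = 0.11609
  P(2)·log₂(P(2)/Q(2)) = 0.5837·log₂(0.5837/0.3333) = 0.47187
  P(3)·log₂(P(3)/Q(3)) = 0.0099·log₂(0.0099/0.3333) = -0.05023

D_KL(P||Q) = 0.11609 + 0.47187 - 0.05023 = 0.53773 ≈ 0.5377 bits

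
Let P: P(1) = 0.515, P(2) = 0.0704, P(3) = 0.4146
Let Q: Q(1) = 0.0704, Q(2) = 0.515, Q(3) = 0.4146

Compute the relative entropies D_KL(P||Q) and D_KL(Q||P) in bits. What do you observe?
D_KL(P||Q) = 1.2764 bits, D_KL(Q||P) = 1.2764 bits. The two directions give the same value here, because Q is a self-inverse relabeling of P; in general KL divergence is asymmetric.

D_KL(P||Q) = Σ P(x) log₂(P(x)/Q(x))

Computing term by term:
  P(1)·log₂(P(1)/Q(1)) = 0.515·log₂(0.515/0.0704) = 1.47853
  P(2)·log₂(P(2)/Q(2)) = 0.0704·log₂(0.0704/0.515) = -0.20211
  P(3)·log₂(P(3)/Q(3)) = 0.4146·log₂(0.4146/0.4146) = 0.00000

D_KL(P||Q) = 1.47853 - 0.20211 + 0.00000 = 1.27642 ≈ 1.2764 bits

D_KL(Q||P) = Σ Q(x) log₂(Q(x)/P(x))

Computing term by term:
  Q(1)·log₂(Q(1)/P(1)) = 0.0704·log₂(0.0704/0.515) = -0.20211
  Q(2)·log₂(Q(2)/P(2)) = 0.515·log₂(0.515/0.0704) = 1.47853
  Q(3)·log₂(Q(3)/P(3)) = 0.4146·log₂(0.4146/0.4146) = 0.00000

D_KL(Q||P) = -0.20211 + 1.47853 + 0.00000 = 1.27642 ≈ 1.2764 bits

These ARE equal here. Q is P with outcomes relabeled (Q(1) = P(2), Q(2) = P(1)) by a relabeling that is its own inverse, so the two sums contain exactly the same terms in a different order. This is a special case — KL divergence is not symmetric in general: D_KL(P||Q) ≠ D_KL(Q||P) for most P, Q.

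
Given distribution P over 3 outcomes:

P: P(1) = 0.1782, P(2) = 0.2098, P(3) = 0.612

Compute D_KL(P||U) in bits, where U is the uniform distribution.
0.2353 bits

U(i) = 1/3 for all i

D_KL(P||U) = Σ P(x) log₂(P(x) / (1/3))
           = Σ P(x) log₂(P(x)) + log₂(3)
           = log₂(3) - H(P)

H(P) = -Σ P(x) log₂(P(x)):
  -P(1)·log₂(P(1)) = -(0.1782)·log₂(0.1782) = 0.44344
  -P(2)·log₂(P(2)) = -(0.2098)·log₂(0.2098) = 0.47266
  -P(3)·log₂(P(3)) = -(0.612)·log₂(0.612) = 0.43354
H(P) = 0.44344 + 0.47266 + 0.43354 = 1.34964 bits

log₂(3) = 1.58496 bits

D_KL(P||U) = 1.58496 - 1.34964 = 0.23532 ≈ 0.2353 bits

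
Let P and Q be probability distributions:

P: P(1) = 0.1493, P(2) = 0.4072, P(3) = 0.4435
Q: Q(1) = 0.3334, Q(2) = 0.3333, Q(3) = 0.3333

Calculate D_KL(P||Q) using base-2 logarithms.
0.1274 bits

D_KL(P||Q) = Σ P(x) log₂(P(x)/Q(x))

Computing term by term:
  P(1)·log₂(P(1)/Q(1)) = 0.1493·log₂(0.1493/0.3334) = -0.17304
  P(2)·log₂(P(2)/Q(2)) = 0.4072·log₂(0.4072/0.3333) = 0.11765
  P(3)·log₂(P(3)/Q(3)) = 0.4435·log₂(0.4435/0.3333) = 0.18277

D_KL(P||Q) = -0.17304 + 0.11765 + 0.18277 = 0.12738 ≈ 0.1274 bits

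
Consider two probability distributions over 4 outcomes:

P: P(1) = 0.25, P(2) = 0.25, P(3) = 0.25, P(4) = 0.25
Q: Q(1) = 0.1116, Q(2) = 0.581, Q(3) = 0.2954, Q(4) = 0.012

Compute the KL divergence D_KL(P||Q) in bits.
1.0218 bits

D_KL(P||Q) = Σ P(x) log₂(P(x)/Q(x))

Computing term by term:
  P(1)·log₂(P(1)/Q(1)) = 0.25·log₂(0.25/0.1116) = 0.29090
  P(2)·log₂(P(2)/Q(2)) = 0.25·log₂(0.25/0.581) = -0.30415
  P(3)·log₂(P(3)/Q(3)) = 0.25·log₂(0.25/0.2954) = -0.06019
  P(4)·log₂(P(4)/Q(4)) = 0.25·log₂(0.25/0.012) = 1.09521

D_KL(P||Q) = 0.29090 - 0.30415 - 0.06019 + 1.09521 = 1.02177 ≈ 1.0218 bits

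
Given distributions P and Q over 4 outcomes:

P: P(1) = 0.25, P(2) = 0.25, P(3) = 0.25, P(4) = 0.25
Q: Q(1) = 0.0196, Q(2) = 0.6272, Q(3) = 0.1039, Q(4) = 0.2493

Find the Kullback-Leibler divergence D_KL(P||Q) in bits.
0.9042 bits

D_KL(P||Q) = Σ P(x) log₂(P(x)/Q(x))

Computing term by term:
  P(1)·log₂(P(1)/Q(1)) = 0.25·log₂(0.25/0.0196) = 0.91825
  P(2)·log₂(P(2)/Q(2)) = 0.25·log₂(0.25/0.6272) = -0.33175
  P(3)·log₂(P(3)/Q(3)) = 0.25·log₂(0.25/0.1039) = 0.31668
  P(4)·log₂(P(4)/Q(4)) = 0.25·log₂(0.25/0.2493) = 0.00101

D_KL(P||Q) = 0.91825 - 0.33175 + 0.31668 + 0.00101 = 0.90419 ≈ 0.9042 bits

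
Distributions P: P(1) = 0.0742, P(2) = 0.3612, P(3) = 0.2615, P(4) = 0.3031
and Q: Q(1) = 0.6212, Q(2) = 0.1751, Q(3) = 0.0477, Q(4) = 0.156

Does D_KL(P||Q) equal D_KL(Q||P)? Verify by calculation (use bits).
D_KL(P||Q) = 1.0822 bits, D_KL(Q||P) = 1.4548 bits. No — D_KL(P||Q) ≠ D_KL(Q||P) for this pair.

D_KL(P||Q) = Σ P(x) log₂(P(x)/Q(x))

Computing term by term:
  P(1)·log₂(P(1)/Q(1)) = 0.0742·log₂(0.0742/0.6212) = -0.22747
  P(2)·log₂(P(2)/Q(2)) = 0.3612·log₂(0.3612/0.1751) = 0.37732
  P(3)·log₂(P(3)/Q(3)) = 0.2615·log₂(0.2615/0.0477) = 0.64192
  P(4)·log₂(P(4)/Q(4)) = 0.3031·log₂(0.3031/0.156) = 0.29044

D_KL(P||Q) = -0.22747 + 0.37732 + 0.64192 + 0.29044 = 1.08221 ≈ 1.0822 bits

D_KL(Q||P) = Σ Q(x) log₂(Q(x)/P(x))

Computing term by term:
  Q(1)·log₂(Q(1)/P(1)) = 0.6212·log₂(0.6212/0.0742) = 1.90433
  Q(2)·log₂(Q(2)/P(2)) = 0.1751·log₂(0.1751/0.3612) = -0.18291
  Q(3)·log₂(Q(3)/P(3)) = 0.0477·log₂(0.0477/0.2615) = -0.11709
  Q(4)·log₂(Q(4)/P(4)) = 0.156·log₂(0.156/0.3031) = -0.14949

D_KL(Q||P) = 1.90433 - 0.18291 - 0.11709 - 0.14949 = 1.45484 ≈ 1.4548 bits

These are NOT equal (difference: 0.3726 bits). KL divergence is asymmetric: D_KL(P||Q) ≠ D_KL(Q||P) in general.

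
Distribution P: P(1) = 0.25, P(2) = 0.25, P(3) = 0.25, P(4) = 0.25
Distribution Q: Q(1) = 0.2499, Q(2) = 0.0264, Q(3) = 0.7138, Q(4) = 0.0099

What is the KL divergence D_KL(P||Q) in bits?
1.5972 bits

D_KL(P||Q) = Σ P(x) log₂(P(x)/Q(x))

Computing term by term:
  P(1)·log₂(P(1)/Q(1)) = 0.25·log₂(0.25/0.2499) = 0.00014
  P(2)·log₂(P(2)/Q(2)) = 0.25·log₂(0.25/0.0264) = 0.81083
  P(3)·log₂(P(3)/Q(3)) = 0.25·log₂(0.25/0.7138) = -0.37840
  P(4)·log₂(P(4)/Q(4)) = 0.25·log₂(0.25/0.0099) = 1.16459

D_KL(P||Q) = 0.00014 + 0.81083 - 0.37840 + 1.16459 = 1.59716 ≈ 1.5972 bits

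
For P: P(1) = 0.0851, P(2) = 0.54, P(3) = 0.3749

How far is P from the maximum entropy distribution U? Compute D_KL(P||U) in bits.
0.2718 bits

U(i) = 1/3 for all i

D_KL(P||U) = Σ P(x) log₂(P(x) / (1/3))
           = Σ P(x) log₂(P(x)) + log₂(3)
           = log₂(3) - H(P)

H(P) = -Σ P(x) log₂(P(x)):
  -P(1)·log₂(P(1)) = -(0.0851)·log₂(0.0851) = 0.30250
  -P(2)·log₂(P(2)) = -(0.54)·log₂(0.54) = 0.48004
  -P(3)·log₂(P(3)) = -(0.3749)·log₂(0.3749) = 0.53064
H(P) = 0.30250 + 0.48004 + 0.53064 = 1.31318 bits

log₂(3) = 1.58496 bits

D_KL(P||U) = 1.58496 - 1.31318 = 0.27178 ≈ 0.2718 bits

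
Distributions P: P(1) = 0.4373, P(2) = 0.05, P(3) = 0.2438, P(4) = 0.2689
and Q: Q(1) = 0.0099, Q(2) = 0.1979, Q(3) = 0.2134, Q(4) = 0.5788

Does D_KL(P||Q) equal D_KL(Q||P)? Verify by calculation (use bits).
D_KL(P||Q) = 2.0401 bits, D_KL(Q||P) = 0.9378 bits. No — D_KL(P||Q) ≠ D_KL(Q||P) for this pair.

D_KL(P||Q) = Σ P(x) log₂(P(x)/Q(x))

Computing term by term:
  P(1)·log₂(P(1)/Q(1)) = 0.4373·log₂(0.4373/0.0099) = 2.38987
  P(2)·log₂(P(2)/Q(2)) = 0.05·log₂(0.05/0.1979) = -0.09924
  P(3)·log₂(P(3)/Q(3)) = 0.2438·log₂(0.2438/0.2134) = 0.04684
  P(4)·log₂(P(4)/Q(4)) = 0.2689·log₂(0.2689/0.5788) = -0.29740

D_KL(P||Q) = 2.38987 - 0.09924 + 0.04684 - 0.29740 = 2.04007 ≈ 2.0401 bits

D_KL(Q||P) = Σ Q(x) log₂(Q(x)/P(x))

Computing term by term:
  Q(1)·log₂(Q(1)/P(1)) = 0.0099·log₂(0.0099/0.4373) = -0.05410
  Q(2)·log₂(Q(2)/P(2)) = 0.1979·log₂(0.1979/0.05) = 0.39279
  Q(3)·log₂(Q(3)/P(3)) = 0.2134·log₂(0.2134/0.2438) = -0.04100
  Q(4)·log₂(Q(4)/P(4)) = 0.5788·log₂(0.5788/0.2689) = 0.64015

D_KL(Q||P) = -0.05410 + 0.39279 - 0.04100 + 0.64015 = 0.93784 ≈ 0.9378 bits

These are NOT equal (difference: 1.1023 bits). KL divergence is asymmetric: D_KL(P||Q) ≠ D_KL(Q||P) in general.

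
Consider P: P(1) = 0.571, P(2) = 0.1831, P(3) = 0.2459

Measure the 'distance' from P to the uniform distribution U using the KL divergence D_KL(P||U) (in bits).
0.1772 bits

U(i) = 1/3 for all i

D_KL(P||U) = Σ P(x) log₂(P(x) / (1/3))
           = Σ P(x) log₂(P(x)) + log₂(3)
           = log₂(3) - H(P)

H(P) = -Σ P(x) log₂(P(x)):
  -P(1)·log₂(P(1)) = -(0.571)·log₂(0.571) = 0.46162
  -P(2)·log₂(P(2)) = -(0.1831)·log₂(0.1831) = 0.44847
  -P(3)·log₂(P(3)) = -(0.2459)·log₂(0.2459) = 0.49767
H(P) = 0.46162 + 0.44847 + 0.49767 = 1.40776 bits

log₂(3) = 1.58496 bits

D_KL(P||U) = 1.58496 - 1.40776 = 0.17720 ≈ 0.1772 bits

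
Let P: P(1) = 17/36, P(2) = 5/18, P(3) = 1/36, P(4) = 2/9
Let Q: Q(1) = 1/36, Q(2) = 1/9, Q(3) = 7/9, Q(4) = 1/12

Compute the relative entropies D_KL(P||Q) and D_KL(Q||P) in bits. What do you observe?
D_KL(P||Q) = 2.4783 bits, D_KL(Q||P) = 3.3607 bits. The two directions give different values (D_KL(Q||P) exceeds D_KL(P||Q) by 0.8824 bits): KL divergence is asymmetric.

D_KL(P||Q) = Σ P(x) log₂(P(x)/Q(x))

Computing term by term:
  P(1)·log₂(P(1)/Q(1)) = (17/36)·log₂((17/36)/(1/36)) = 1.93019
  P(2)·log₂(P(2)/Q(2)) = (5/18)·log₂((5/18)/(1/9)) = 0.36720
  P(3)·log₂(P(3)/Q(3)) = (1/36)·log₂((1/36)/(7/9)) = -0.13354
  P(4)·log₂(P(4)/Q(4)) = (2/9)·log₂((2/9)/(1/12)) = 0.31445

D_KL(P||Q) = 1.93019 + 0.36720 - 0.13354 + 0.31445 = 2.47830 ≈ 2.4783 bits

D_KL(Q||P) = Σ Q(x) log₂(Q(x)/P(x))

Computing term by term:
  Q(1)·log₂(Q(1)/P(1)) = (1/36)·log₂((1/36)/(17/36)) = -0.11354
  Q(2)·log₂(Q(2)/P(2)) = (1/9)·log₂((1/9)/(5/18)) = -0.14688
  Q(3)·log₂(Q(3)/P(3)) = (7/9)·log₂((7/9)/(1/36)) = 3.73905
  Q(4)·log₂(Q(4)/P(4)) = (1/12)·log₂((1/12)/(2/9)) = -0.11792

D_KL(Q||P) = -0.11354 - 0.14688 + 3.73905 - 0.11792 = 3.36071 ≈ 3.3607 bits

These are NOT equal (difference: 0.8824 bits). KL divergence is asymmetric: D_KL(P||Q) ≠ D_KL(Q||P) in general.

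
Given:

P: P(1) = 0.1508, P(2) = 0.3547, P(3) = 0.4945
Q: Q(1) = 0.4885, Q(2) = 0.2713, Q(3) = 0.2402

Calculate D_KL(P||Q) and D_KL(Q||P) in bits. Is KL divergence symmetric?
D_KL(P||Q) = 0.3966 bits, D_KL(Q||P) = 0.4732 bits. No, KL divergence is not symmetric.

D_KL(P||Q) = Σ P(x) log₂(P(x)/Q(x))

Computing term by term:
  P(1)·log₂(P(1)/Q(1)) = 0.1508·log₂(0.1508/0.4885) = -0.25571
  P(2)·log₂(P(2)/Q(2)) = 0.3547·log₂(0.3547/0.2713) = 0.13717
  P(3)·log₂(P(3)/Q(3)) = 0.4945·log₂(0.4945/0.2402) = 0.51514

D_KL(P||Q) = -0.25571 + 0.13717 + 0.51514 = 0.39660 ≈ 0.3966 bits

D_KL(Q||P) = Σ Q(x) log₂(Q(x)/P(x))

Computing term by term:
  Q(1)·log₂(Q(1)/P(1)) = 0.4885·log₂(0.4885/0.1508) = 0.82836
  Q(2)·log₂(Q(2)/P(2)) = 0.2713·log₂(0.2713/0.3547) = -0.10491
  Q(3)·log₂(Q(3)/P(3)) = 0.2402·log₂(0.2402/0.4945) = -0.25022

D_KL(Q||P) = 0.82836 - 0.10491 - 0.25022 = 0.47323 ≈ 0.4732 bits

These are NOT equal (difference: 0.0766 bits). KL divergence is asymmetric: D_KL(P||Q) ≠ D_KL(Q||P) in general.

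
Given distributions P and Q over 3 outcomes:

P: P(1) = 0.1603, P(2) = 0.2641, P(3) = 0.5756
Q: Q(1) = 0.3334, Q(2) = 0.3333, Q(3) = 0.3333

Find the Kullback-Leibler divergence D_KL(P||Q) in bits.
0.1957 bits

D_KL(P||Q) = Σ P(x) log₂(P(x)/Q(x))

Computing term by term:
  P(1)·log₂(P(1)/Q(1)) = 0.1603·log₂(0.1603/0.3334) = -0.16935
  P(2)·log₂(P(2)/Q(2)) = 0.2641·log₂(0.2641/0.3333) = -0.08867
  P(3)·log₂(P(3)/Q(3)) = 0.5756·log₂(0.5756/0.3333) = 0.45371

D_KL(P||Q) = -0.16935 - 0.08867 + 0.45371 = 0.19569 ≈ 0.1957 bits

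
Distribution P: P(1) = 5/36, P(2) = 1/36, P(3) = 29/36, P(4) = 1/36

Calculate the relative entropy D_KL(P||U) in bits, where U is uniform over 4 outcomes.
1.0659 bits

U(i) = 1/4 for all i

D_KL(P||U) = Σ P(x) log₂(P(x) / (1/4))
           = Σ P(x) log₂(P(x)) + log₂(4)
           = log₂(4) - H(P)

H(P) = -Σ P(x) log₂(P(x)):
  -P(1)·log₂(P(1)) = -(5/36)·log₂(5/36) = 0.39556
  -P(2)·log₂(P(2)) = -(1/36)·log₂(1/36) = 0.14361
  -P(3)·log₂(P(3)) = -(29/36)·log₂(29/36) = 0.25129
  -P(4)·log₂(P(4)) = -(1/36)·log₂(1/36) = 0.14361
H(P) = 0.39556 + 0.14361 + 0.25129 + 0.14361 = 0.93407 bits

log₂(4) = 2.00000 bits

D_KL(P||U) = 2.00000 - 0.93407 = 1.06593 ≈ 1.0659 bits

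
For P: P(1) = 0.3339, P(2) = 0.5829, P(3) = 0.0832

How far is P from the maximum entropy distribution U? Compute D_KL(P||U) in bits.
0.3042 bits

U(i) = 1/3 for all i

D_KL(P||U) = Σ P(x) log₂(P(x) / (1/3))
           = Σ P(x) log₂(P(x)) + log₂(3)
           = log₂(3) - H(P)

H(P) = -Σ P(x) log₂(P(x)):
  -P(1)·log₂(P(1)) = -(0.3339)·log₂(0.3339) = 0.52840
  -P(2)·log₂(P(2)) = -(0.5829)·log₂(0.5829) = 0.45389
  -P(3)·log₂(P(3)) = -(0.0832)·log₂(0.0832) = 0.29846
H(P) = 0.52840 + 0.45389 + 0.29846 = 1.28075 bits

log₂(3) = 1.58496 bits

D_KL(P||U) = 1.58496 - 1.28075 = 0.30421 ≈ 0.3042 bits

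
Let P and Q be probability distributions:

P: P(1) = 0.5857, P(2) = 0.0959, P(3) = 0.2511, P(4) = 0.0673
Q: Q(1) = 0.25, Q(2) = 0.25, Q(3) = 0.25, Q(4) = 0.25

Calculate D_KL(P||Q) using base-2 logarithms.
0.4610 bits

D_KL(P||Q) = Σ P(x) log₂(P(x)/Q(x))

Computing term by term:
  P(1)·log₂(P(1)/Q(1)) = 0.5857·log₂(0.5857/0.25) = 0.71938
  P(2)·log₂(P(2)/Q(2)) = 0.0959·log₂(0.0959/0.25) = -0.13257
  P(3)·log₂(P(3)/Q(3)) = 0.2511·log₂(0.2511/0.25) = 0.00159
  P(4)·log₂(P(4)/Q(4)) = 0.0673·log₂(0.0673/0.25) = -0.12742

D_KL(P||Q) = 0.71938 - 0.13257 + 0.00159 - 0.12742 = 0.46098 ≈ 0.4610 bits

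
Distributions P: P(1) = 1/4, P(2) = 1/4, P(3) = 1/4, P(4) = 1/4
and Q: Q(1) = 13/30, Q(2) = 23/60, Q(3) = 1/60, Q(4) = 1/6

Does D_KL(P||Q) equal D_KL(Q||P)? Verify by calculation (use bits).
D_KL(P||Q) = 0.7704 bits, D_KL(Q||P) = 0.4177 bits. No — D_KL(P||Q) ≠ D_KL(Q||P) for this pair.

D_KL(P||Q) = Σ P(x) log₂(P(x)/Q(x))

Computing term by term:
  P(1)·log₂(P(1)/Q(1)) = (1/4)·log₂((1/4)/(13/30)) = -0.19839
  P(2)·log₂(P(2)/Q(2)) = (1/4)·log₂((1/4)/(23/60)) = -0.15417
  P(3)·log₂(P(3)/Q(3)) = (1/4)·log₂((1/4)/(1/60)) = 0.97672
  P(4)·log₂(P(4)/Q(4)) = (1/4)·log₂((1/4)/(1/6)) = 0.14624

D_KL(P||Q) = -0.19839 - 0.15417 + 0.97672 + 0.14624 = 0.77040 ≈ 0.7704 bits

D_KL(Q||P) = Σ Q(x) log₂(Q(x)/P(x))

Computing term by term:
  Q(1)·log₂(Q(1)/P(1)) = (13/30)·log₂((13/30)/(1/4)) = 0.34387
  Q(2)·log₂(Q(2)/P(2)) = (23/60)·log₂((23/60)/(1/4)) = 0.23639
  Q(3)·log₂(Q(3)/P(3)) = (1/60)·log₂((1/60)/(1/4)) = -0.06511
  Q(4)·log₂(Q(4)/P(4)) = (1/6)·log₂((1/6)/(1/4)) = -0.09749

D_KL(Q||P) = 0.34387 + 0.23639 - 0.06511 - 0.09749 = 0.41766 ≈ 0.4177 bits

These are NOT equal (difference: 0.3527 bits). KL divergence is asymmetric: D_KL(P||Q) ≠ D_KL(Q||P) in general.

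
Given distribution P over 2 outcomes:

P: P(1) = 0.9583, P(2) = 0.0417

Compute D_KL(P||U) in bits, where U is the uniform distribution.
0.7500 bits

U(i) = 1/2 for all i

D_KL(P||U) = Σ P(x) log₂(P(x) / (1/2))
           = Σ P(x) log₂(P(x)) + log₂(2)
           = log₂(2) - H(P)

H(P) = -Σ P(x) log₂(P(x)):
  -P(1)·log₂(P(1)) = -(0.9583)·log₂(0.9583) = 0.05889
  -P(2)·log₂(P(2)) = -(0.0417)·log₂(0.0417) = 0.19114
H(P) = 0.05889 + 0.19114 = 0.25003 bits

log₂(2) = 1.00000 bits

D_KL(P||U) = 1.00000 - 0.25003 = 0.74997 ≈ 0.7500 bits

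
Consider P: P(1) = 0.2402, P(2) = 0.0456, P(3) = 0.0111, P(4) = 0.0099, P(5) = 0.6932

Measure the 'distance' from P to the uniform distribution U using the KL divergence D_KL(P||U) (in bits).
1.1201 bits

U(i) = 1/5 for all i

D_KL(P||U) = Σ P(x) log₂(P(x) / (1/5))
           = Σ P(x) log₂(P(x)) + log₂(5)
           = log₂(5) - H(P)

H(P) = -Σ P(x) log₂(P(x)):
  -P(1)·log₂(P(1)) = -(0.2402)·log₂(0.2402) = 0.49426
  -P(2)·log₂(P(2)) = -(0.0456)·log₂(0.0456) = 0.20314
  -P(3)·log₂(P(3)) = -(0.0111)·log₂(0.0111) = 0.07208
  -P(4)·log₂(P(4)) = -(0.0099)·log₂(0.0099) = 0.06592
  -P(5)·log₂(P(5)) = -(0.6932)·log₂(0.6932) = 0.36646
H(P) = 0.49426 + 0.20314 + 0.07208 + 0.06592 + 0.36646 = 1.20186 bits

log₂(5) = 2.32193 bits

D_KL(P||U) = 2.32193 - 1.20186 = 1.12007 ≈ 1.1201 bits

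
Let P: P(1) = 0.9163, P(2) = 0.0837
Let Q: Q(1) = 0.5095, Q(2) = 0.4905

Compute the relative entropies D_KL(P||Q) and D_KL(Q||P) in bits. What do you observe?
D_KL(P||Q) = 0.5624 bits, D_KL(Q||P) = 0.8198 bits. The two directions give different values (D_KL(Q||P) exceeds D_KL(P||Q) by 0.2574 bits): KL divergence is asymmetric.

D_KL(P||Q) = Σ P(x) log₂(P(x)/Q(x))

Computing term by term:
  P(1)·log₂(P(1)/Q(1)) = 0.9163·log₂(0.9163/0.5095) = 0.77587
  P(2)·log₂(P(2)/Q(2)) = 0.0837·log₂(0.0837/0.4905) = -0.21351

D_KL(P||Q) = 0.77587 - 0.21351 = 0.56236 ≈ 0.5624 bits

D_KL(Q||P) = Σ Q(x) log₂(Q(x)/P(x))

Computing term by term:
  Q(1)·log₂(Q(1)/P(1)) = 0.5095·log₂(0.5095/0.9163) = -0.43141
  Q(2)·log₂(Q(2)/P(2)) = 0.4905·log₂(0.4905/0.0837) = 1.25124

D_KL(Q||P) = -0.43141 + 1.25124 = 0.81983 ≈ 0.8198 bits

These are NOT equal (difference: 0.2574 bits). KL divergence is asymmetric: D_KL(P||Q) ≠ D_KL(Q||P) in general.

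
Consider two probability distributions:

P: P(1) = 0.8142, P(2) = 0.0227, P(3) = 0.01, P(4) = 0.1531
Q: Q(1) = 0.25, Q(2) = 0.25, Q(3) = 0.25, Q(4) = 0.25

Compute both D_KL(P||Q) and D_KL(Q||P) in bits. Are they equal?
D_KL(P||Q) = 1.1536 bits, D_KL(Q||P) = 1.7773 bits. No, they are not equal.

D_KL(P||Q) = Σ P(x) log₂(P(x)/Q(x))

Computing term by term:
  P(1)·log₂(P(1)/Q(1)) = 0.8142·log₂(0.8142/0.25) = 1.38695
  P(2)·log₂(P(2)/Q(2)) = 0.0227·log₂(0.0227/0.25) = -0.07857
  P(3)·log₂(P(3)/Q(3)) = 0.01·log₂(0.01/0.25) = -0.04644
  P(4)·log₂(P(4)/Q(4)) = 0.1531·log₂(0.1531/0.25) = -0.10831

D_KL(P||Q) = 1.38695 - 0.07857 - 0.04644 - 0.10831 = 1.15363 ≈ 1.1536 bits

D_KL(Q||P) = Σ Q(x) log₂(Q(x)/P(x))

Computing term by term:
  Q(1)·log₂(Q(1)/P(1)) = 0.25·log₂(0.25/0.8142) = -0.42586
  Q(2)·log₂(Q(2)/P(2)) = 0.25·log₂(0.25/0.0227) = 0.86529
  Q(3)·log₂(Q(3)/P(3)) = 0.25·log₂(0.25/0.01) = 1.16096
  Q(4)·log₂(Q(4)/P(4)) = 0.25·log₂(0.25/0.1531) = 0.17686

D_KL(Q||P) = -0.42586 + 0.86529 + 1.16096 + 0.17686 = 1.77725 ≈ 1.7773 bits

These are NOT equal (difference: 0.6237 bits). KL divergence is asymmetric: D_KL(P||Q) ≠ D_KL(Q||P) in general.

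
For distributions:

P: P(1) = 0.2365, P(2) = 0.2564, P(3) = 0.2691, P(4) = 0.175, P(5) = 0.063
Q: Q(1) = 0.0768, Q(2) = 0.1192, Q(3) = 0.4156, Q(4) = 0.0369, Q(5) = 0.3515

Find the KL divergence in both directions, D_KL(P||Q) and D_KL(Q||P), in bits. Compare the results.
D_KL(P||Q) = 0.7351 bits, D_KL(Q||P) = 0.7932 bits. D_KL(Q||P) is larger than D_KL(P||Q) by 0.0581 bits; the two directions differ.

D_KL(P||Q) = Σ P(x) log₂(P(x)/Q(x))

Computing term by term:
  P(1)·log₂(P(1)/Q(1)) = 0.2365·log₂(0.2365/0.0768) = 0.38376
  P(2)·log₂(P(2)/Q(2)) = 0.2564·log₂(0.2564/0.1192) = 0.28333
  P(3)·log₂(P(3)/Q(3)) = 0.2691·log₂(0.2691/0.4156) = -0.16874
  P(4)·log₂(P(4)/Q(4)) = 0.175·log₂(0.175/0.0369) = 0.39299
  P(5)·log₂(P(5)/Q(5)) = 0.063·log₂(0.063/0.3515) = -0.15625

D_KL(P||Q) = 0.38376 + 0.28333 - 0.16874 + 0.39299 - 0.15625 = 0.73509 ≈ 0.7351 bits

D_KL(Q||P) = Σ Q(x) log₂(Q(x)/P(x))

Computing term by term:
  Q(1)·log₂(Q(1)/P(1)) = 0.0768·log₂(0.0768/0.2365) = -0.12462
  Q(2)·log₂(Q(2)/P(2)) = 0.1192·log₂(0.1192/0.2564) = -0.13172
  Q(3)·log₂(Q(3)/P(3)) = 0.4156·log₂(0.4156/0.2691) = 0.26060
  Q(4)·log₂(Q(4)/P(4)) = 0.0369·log₂(0.0369/0.175) = -0.08286
  Q(5)·log₂(Q(5)/P(5)) = 0.3515·log₂(0.3515/0.063) = 0.87176

D_KL(Q||P) = -0.12462 - 0.13172 + 0.26060 - 0.08286 + 0.87176 = 0.79316 ≈ 0.7932 bits

These are NOT equal (difference: 0.0581 bits). KL divergence is asymmetric: D_KL(P||Q) ≠ D_KL(Q||P) in general.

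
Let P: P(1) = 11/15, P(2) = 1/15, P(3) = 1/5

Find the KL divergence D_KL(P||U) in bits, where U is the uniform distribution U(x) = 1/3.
0.5320 bits

U(i) = 1/3 for all i

D_KL(P||U) = Σ P(x) log₂(P(x) / (1/3))
           = Σ P(x) log₂(P(x)) + log₂(3)
           = log₂(3) - H(P)

H(P) = -Σ P(x) log₂(P(x)):
  -P(1)·log₂(P(1)) = -(11/15)·log₂(11/15) = 0.32814
  -P(2)·log₂(P(2)) = -(1/15)·log₂(1/15) = 0.26046
  -P(3)·log₂(P(3)) = -(1/5)·log₂(1/5) = 0.46439
H(P) = 0.32814 + 0.26046 + 0.46439 = 1.05299 bits

log₂(3) = 1.58496 bits

D_KL(P||U) = 1.58496 - 1.05299 = 0.53197 ≈ 0.5320 bits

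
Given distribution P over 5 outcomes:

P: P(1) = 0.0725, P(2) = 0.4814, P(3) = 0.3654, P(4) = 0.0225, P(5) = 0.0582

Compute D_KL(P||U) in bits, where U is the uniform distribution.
0.6470 bits

U(i) = 1/5 for all i

D_KL(P||U) = Σ P(x) log₂(P(x) / (1/5))
           = Σ P(x) log₂(P(x)) + log₂(5)
           = log₂(5) - H(P)

H(P) = -Σ P(x) log₂(P(x)):
  -P(1)·log₂(P(1)) = -(0.0725)·log₂(0.0725) = 0.27448
  -P(2)·log₂(P(2)) = -(0.4814)·log₂(0.4814) = 0.50773
  -P(3)·log₂(P(3)) = -(0.3654)·log₂(0.3654) = 0.53073
  -P(4)·log₂(P(4)) = -(0.0225)·log₂(0.0225) = 0.12316
  -P(5)·log₂(P(5)) = -(0.0582)·log₂(0.0582) = 0.23879
H(P) = 0.27448 + 0.50773 + 0.53073 + 0.12316 + 0.23879 = 1.67489 bits

log₂(5) = 2.32193 bits

D_KL(P||U) = 2.32193 - 1.67489 = 0.64704 ≈ 0.6470 bits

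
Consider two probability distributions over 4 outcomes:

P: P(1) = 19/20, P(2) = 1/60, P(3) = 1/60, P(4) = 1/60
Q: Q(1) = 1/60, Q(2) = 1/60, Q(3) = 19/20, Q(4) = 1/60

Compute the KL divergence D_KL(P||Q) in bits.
5.4440 bits

D_KL(P||Q) = Σ P(x) log₂(P(x)/Q(x))

Computing term by term:
  P(1)·log₂(P(1)/Q(1)) = (19/20)·log₂((19/20)/(1/60)) = 5.54125
  P(2)·log₂(P(2)/Q(2)) = (1/60)·log₂((1/60)/(1/60)) = 0.00000
  P(3)·log₂(P(3)/Q(3)) = (1/60)·log₂((1/60)/(19/20)) = -0.09721
  P(4)·log₂(P(4)/Q(4)) = (1/60)·log₂((1/60)/(1/60)) = 0.00000

D_KL(P||Q) = 5.54125 + 0.00000 - 0.09721 + 0.00000 = 5.44404 ≈ 5.4440 bits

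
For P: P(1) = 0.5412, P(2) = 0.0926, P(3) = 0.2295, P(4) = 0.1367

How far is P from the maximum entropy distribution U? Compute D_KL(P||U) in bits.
0.3230 bits

U(i) = 1/4 for all i

D_KL(P||U) = Σ P(x) log₂(P(x) / (1/4))
           = Σ P(x) log₂(P(x)) + log₂(4)
           = log₂(4) - H(P)

H(P) = -Σ P(x) log₂(P(x)):
  -P(1)·log₂(P(1)) = -(0.5412)·log₂(0.5412) = 0.47938
  -P(2)·log₂(P(2)) = -(0.0926)·log₂(0.0926) = 0.31788
  -P(3)·log₂(P(3)) = -(0.2295)·log₂(0.2295) = 0.48733
  -P(4)·log₂(P(4)) = -(0.1367)·log₂(0.1367) = 0.39245
H(P) = 0.47938 + 0.31788 + 0.48733 + 0.39245 = 1.67704 bits

log₂(4) = 2.00000 bits

D_KL(P||U) = 2.00000 - 1.67704 = 0.32296 ≈ 0.3230 bits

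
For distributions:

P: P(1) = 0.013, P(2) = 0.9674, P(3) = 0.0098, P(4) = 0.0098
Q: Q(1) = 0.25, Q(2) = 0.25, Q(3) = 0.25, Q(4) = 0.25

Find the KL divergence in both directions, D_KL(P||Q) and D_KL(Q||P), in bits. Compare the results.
D_KL(P||Q) = 1.7415 bits, D_KL(Q||P) = 2.9148 bits. D_KL(Q||P) is larger than D_KL(P||Q) by 1.1733 bits; the two directions differ.

D_KL(P||Q) = Σ P(x) log₂(P(x)/Q(x))

Computing term by term:
  P(1)·log₂(P(1)/Q(1)) = 0.013·log₂(0.013/0.25) = -0.05545
  P(2)·log₂(P(2)/Q(2)) = 0.9674·log₂(0.9674/0.25) = 1.88854
  P(3)·log₂(P(3)/Q(3)) = 0.0098·log₂(0.0098/0.25) = -0.04580
  P(4)·log₂(P(4)/Q(4)) = 0.0098·log₂(0.0098/0.25) = -0.04580

D_KL(P||Q) = -0.05545 + 1.88854 - 0.04580 - 0.04580 = 1.74149 ≈ 1.7415 bits

D_KL(Q||P) = Σ Q(x) log₂(Q(x)/P(x))

Computing term by term:
  Q(1)·log₂(Q(1)/P(1)) = 0.25·log₂(0.25/0.013) = 1.06634
  Q(2)·log₂(Q(2)/P(2)) = 0.25·log₂(0.25/0.9674) = -0.48805
  Q(3)·log₂(Q(3)/P(3)) = 0.25·log₂(0.25/0.0098) = 1.16825
  Q(4)·log₂(Q(4)/P(4)) = 0.25·log₂(0.25/0.0098) = 1.16825

D_KL(Q||P) = 1.06634 - 0.48805 + 1.16825 + 1.16825 = 2.91479 ≈ 2.9148 bits

These are NOT equal (difference: 1.1733 bits). KL divergence is asymmetric: D_KL(P||Q) ≠ D_KL(Q||P) in general.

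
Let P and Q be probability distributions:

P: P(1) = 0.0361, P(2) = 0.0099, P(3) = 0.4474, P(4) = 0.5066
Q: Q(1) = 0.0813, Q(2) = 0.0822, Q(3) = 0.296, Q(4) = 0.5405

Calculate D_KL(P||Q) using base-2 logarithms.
0.1468 bits

D_KL(P||Q) = Σ P(x) log₂(P(x)/Q(x))

Computing term by term:
  P(1)·log₂(P(1)/Q(1)) = 0.0361·log₂(0.0361/0.0813) = -0.04228
  P(2)·log₂(P(2)/Q(2)) = 0.0099·log₂(0.0099/0.0822) = -0.03023
  P(3)·log₂(P(3)/Q(3)) = 0.4474·log₂(0.4474/0.296) = 0.26664
  P(4)·log₂(P(4)/Q(4)) = 0.5066·log₂(0.5066/0.5405) = -0.04734

D_KL(P||Q) = -0.04228 - 0.03023 + 0.26664 - 0.04734 = 0.14679 ≈ 0.1468 bits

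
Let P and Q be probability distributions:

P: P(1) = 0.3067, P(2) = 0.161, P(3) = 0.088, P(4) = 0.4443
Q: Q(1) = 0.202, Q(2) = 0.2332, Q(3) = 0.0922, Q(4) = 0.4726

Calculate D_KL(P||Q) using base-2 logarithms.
0.0532 bits

D_KL(P||Q) = Σ P(x) log₂(P(x)/Q(x))

Computing term by term:
  P(1)·log₂(P(1)/Q(1)) = 0.3067·log₂(0.3067/0.202) = 0.18478
  P(2)·log₂(P(2)/Q(2)) = 0.161·log₂(0.161/0.2332) = -0.08606
  P(3)·log₂(P(3)/Q(3)) = 0.088·log₂(0.088/0.0922) = -0.00592
  P(4)·log₂(P(4)/Q(4)) = 0.4443·log₂(0.4443/0.4726) = -0.03958

D_KL(P||Q) = 0.18478 - 0.08606 - 0.00592 - 0.03958 = 0.05322 ≈ 0.0532 bits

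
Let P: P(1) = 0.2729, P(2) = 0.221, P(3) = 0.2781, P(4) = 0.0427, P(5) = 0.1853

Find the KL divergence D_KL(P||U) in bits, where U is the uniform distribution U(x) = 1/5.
0.1709 bits

U(i) = 1/5 for all i

D_KL(P||U) = Σ P(x) log₂(P(x) / (1/5))
           = Σ P(x) log₂(P(x)) + log₂(5)
           = log₂(5) - H(P)

H(P) = -Σ P(x) log₂(P(x)):
  -P(1)·log₂(P(1)) = -(0.2729)·log₂(0.2729) = 0.51129
  -P(2)·log₂(P(2)) = -(0.221)·log₂(0.221) = 0.48131
  -P(3)·log₂(P(3)) = -(0.2781)·log₂(0.2781) = 0.51346
  -P(4)·log₂(P(4)) = -(0.0427)·log₂(0.0427) = 0.19427
  -P(5)·log₂(P(5)) = -(0.1853)·log₂(0.1853) = 0.45066
H(P) = 0.51129 + 0.48131 + 0.51346 + 0.19427 + 0.45066 = 2.15099 bits

log₂(5) = 2.32193 bits

D_KL(P||U) = 2.32193 - 2.15099 = 0.17094 ≈ 0.1709 bits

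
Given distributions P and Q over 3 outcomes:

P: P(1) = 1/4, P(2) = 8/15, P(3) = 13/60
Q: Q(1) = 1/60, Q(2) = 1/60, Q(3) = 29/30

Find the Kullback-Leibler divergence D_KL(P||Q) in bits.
3.1759 bits

D_KL(P||Q) = Σ P(x) log₂(P(x)/Q(x))

Computing term by term:
  P(1)·log₂(P(1)/Q(1)) = (1/4)·log₂((1/4)/(1/60)) = 0.97672
  P(2)·log₂(P(2)/Q(2)) = (8/15)·log₂((8/15)/(1/60)) = 2.66667
  P(3)·log₂(P(3)/Q(3)) = (13/60)·log₂((13/60)/(29/30)) = -0.46747

D_KL(P||Q) = 0.97672 + 2.66667 - 0.46747 = 3.17592 ≈ 3.1759 bits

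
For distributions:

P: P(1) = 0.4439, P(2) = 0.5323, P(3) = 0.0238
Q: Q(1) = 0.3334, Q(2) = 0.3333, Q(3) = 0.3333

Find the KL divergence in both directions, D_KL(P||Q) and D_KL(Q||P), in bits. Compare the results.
D_KL(P||Q) = 0.4522 bits, D_KL(Q||P) = 0.9063 bits. D_KL(Q||P) is larger than D_KL(P||Q) by 0.4541 bits; the two directions differ.

D_KL(P||Q) = Σ P(x) log₂(P(x)/Q(x))

Computing term by term:
  P(1)·log₂(P(1)/Q(1)) = 0.4439·log₂(0.4439/0.3334) = 0.18332
  P(2)·log₂(P(2)/Q(2)) = 0.5323·log₂(0.5323/0.3333) = 0.35953
  P(3)·log₂(P(3)/Q(3)) = 0.0238·log₂(0.0238/0.3333) = -0.09063

D_KL(P||Q) = 0.18332 + 0.35953 - 0.09063 = 0.45222 ≈ 0.4522 bits

D_KL(Q||P) = Σ Q(x) log₂(Q(x)/P(x))

Computing term by term:
  Q(1)·log₂(Q(1)/P(1)) = 0.3334·log₂(0.3334/0.4439) = -0.13769
  Q(2)·log₂(Q(2)/P(2)) = 0.3333·log₂(0.3333/0.5323) = -0.22512
  Q(3)·log₂(Q(3)/P(3)) = 0.3333·log₂(0.3333/0.0238) = 1.26914

D_KL(Q||P) = -0.13769 - 0.22512 + 1.26914 = 0.90633 ≈ 0.9063 bits

These are NOT equal (difference: 0.4541 bits). KL divergence is asymmetric: D_KL(P||Q) ≠ D_KL(Q||P) in general.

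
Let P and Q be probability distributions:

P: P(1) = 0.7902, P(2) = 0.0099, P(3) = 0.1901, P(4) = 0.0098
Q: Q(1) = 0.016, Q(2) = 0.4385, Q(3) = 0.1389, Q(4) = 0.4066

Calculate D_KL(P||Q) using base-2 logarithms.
4.4250 bits

D_KL(P||Q) = Σ P(x) log₂(P(x)/Q(x))

Computing term by term:
  P(1)·log₂(P(1)/Q(1)) = 0.7902·log₂(0.7902/0.016) = 4.44572
  P(2)·log₂(P(2)/Q(2)) = 0.0099·log₂(0.0099/0.4385) = -0.05414
  P(3)·log₂(P(3)/Q(3)) = 0.1901·log₂(0.1901/0.1389) = 0.08606
  P(4)·log₂(P(4)/Q(4)) = 0.0098·log₂(0.0098/0.4066) = -0.05267

D_KL(P||Q) = 4.44572 - 0.05414 + 0.08606 - 0.05267 = 4.42497 ≈ 4.4250 bits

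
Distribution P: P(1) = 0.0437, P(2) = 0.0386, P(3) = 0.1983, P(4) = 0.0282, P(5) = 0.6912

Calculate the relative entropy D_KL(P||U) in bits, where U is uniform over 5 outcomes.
0.9670 bits

U(i) = 1/5 for all i

D_KL(P||U) = Σ P(x) log₂(P(x) / (1/5))
           = Σ P(x) log₂(P(x)) + log₂(5)
           = log₂(5) - H(P)

H(P) = -Σ P(x) log₂(P(x)):
  -P(1)·log₂(P(1)) = -(0.0437)·log₂(0.0437) = 0.19736
  -P(2)·log₂(P(2)) = -(0.0386)·log₂(0.0386) = 0.18124
  -P(3)·log₂(P(3)) = -(0.1983)·log₂(0.1983) = 0.46288
  -P(4)·log₂(P(4)) = -(0.0282)·log₂(0.0282) = 0.14518
  -P(5)·log₂(P(5)) = -(0.6912)·log₂(0.6912) = 0.36829
H(P) = 0.19736 + 0.18124 + 0.46288 + 0.14518 + 0.36829 = 1.35495 bits

log₂(5) = 2.32193 bits

D_KL(P||U) = 2.32193 - 1.35495 = 0.96698 ≈ 0.9670 bits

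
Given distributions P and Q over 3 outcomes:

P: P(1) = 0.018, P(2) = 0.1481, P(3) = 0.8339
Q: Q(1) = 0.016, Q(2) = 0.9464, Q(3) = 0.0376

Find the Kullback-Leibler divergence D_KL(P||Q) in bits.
3.3352 bits

D_KL(P||Q) = Σ P(x) log₂(P(x)/Q(x))

Computing term by term:
  P(1)·log₂(P(1)/Q(1)) = 0.018·log₂(0.018/0.016) = 0.00306
  P(2)·log₂(P(2)/Q(2)) = 0.1481·log₂(0.1481/0.9464) = -0.39630
  P(3)·log₂(P(3)/Q(3)) = 0.8339·log₂(0.8339/0.0376) = 3.72843

D_KL(P||Q) = 0.00306 - 0.39630 + 3.72843 = 3.33519 ≈ 3.3352 bits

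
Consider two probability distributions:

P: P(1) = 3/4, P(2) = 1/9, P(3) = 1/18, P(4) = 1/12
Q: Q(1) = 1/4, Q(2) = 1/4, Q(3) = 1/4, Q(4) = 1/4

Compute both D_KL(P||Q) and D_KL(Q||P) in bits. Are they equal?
D_KL(P||Q) = 0.8061 bits, D_KL(Q||P) = 0.8350 bits. No, they are not equal.

D_KL(P||Q) = Σ P(x) log₂(P(x)/Q(x))

Computing term by term:
  P(1)·log₂(P(1)/Q(1)) = (3/4)·log₂((3/4)/(1/4)) = 1.18872
  P(2)·log₂(P(2)/Q(2)) = (1/9)·log₂((1/9)/(1/4)) = -0.12999
  P(3)·log₂(P(3)/Q(3)) = (1/18)·log₂((1/18)/(1/4)) = -0.12055
  P(4)·log₂(P(4)/Q(4)) = (1/12)·log₂((1/12)/(1/4)) = -0.13208

D_KL(P||Q) = 1.18872 - 0.12999 - 0.12055 - 0.13208 = 0.80610 ≈ 0.8061 bits

D_KL(Q||P) = Σ Q(x) log₂(Q(x)/P(x))

Computing term by term:
  Q(1)·log₂(Q(1)/P(1)) = (1/4)·log₂((1/4)/(3/4)) = -0.39624
  Q(2)·log₂(Q(2)/P(2)) = (1/4)·log₂((1/4)/(1/9)) = 0.29248
  Q(3)·log₂(Q(3)/P(3)) = (1/4)·log₂((1/4)/(1/18)) = 0.54248
  Q(4)·log₂(Q(4)/P(4)) = (1/4)·log₂((1/4)/(1/12)) = 0.39624

D_KL(Q||P) = -0.39624 + 0.29248 + 0.54248 + 0.39624 = 0.83496 ≈ 0.8350 bits

These are NOT equal (difference: 0.0289 bits). KL divergence is asymmetric: D_KL(P||Q) ≠ D_KL(Q||P) in general.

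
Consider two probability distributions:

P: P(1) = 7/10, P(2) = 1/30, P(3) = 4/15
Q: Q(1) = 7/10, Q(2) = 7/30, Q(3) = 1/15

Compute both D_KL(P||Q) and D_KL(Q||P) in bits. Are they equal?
D_KL(P||Q) = 0.4398 bits, D_KL(Q||P) = 0.5217 bits. No, they are not equal.

D_KL(P||Q) = Σ P(x) log₂(P(x)/Q(x))

Computing term by term:
  P(1)·log₂(P(1)/Q(1)) = (7/10)·log₂((7/10)/(7/10)) = 0.00000
  P(2)·log₂(P(2)/Q(2)) = (1/30)·log₂((1/30)/(7/30)) = -0.09358
  P(3)·log₂(P(3)/Q(3)) = (4/15)·log₂((4/15)/(1/15)) = 0.53333

D_KL(P||Q) = 0.00000 - 0.09358 + 0.53333 = 0.43975 ≈ 0.4398 bits

D_KL(Q||P) = Σ Q(x) log₂(Q(x)/P(x))

Computing term by term:
  Q(1)·log₂(Q(1)/P(1)) = (7/10)·log₂((7/10)/(7/10)) = 0.00000
  Q(2)·log₂(Q(2)/P(2)) = (7/30)·log₂((7/30)/(1/30)) = 0.65505
  Q(3)·log₂(Q(3)/P(3)) = (1/15)·log₂((1/15)/(4/15)) = -0.13333

D_KL(Q||P) = 0.00000 + 0.65505 - 0.13333 = 0.52172 ≈ 0.5217 bits

These are NOT equal (difference: 0.0819 bits). KL divergence is asymmetric: D_KL(P||Q) ≠ D_KL(Q||P) in general.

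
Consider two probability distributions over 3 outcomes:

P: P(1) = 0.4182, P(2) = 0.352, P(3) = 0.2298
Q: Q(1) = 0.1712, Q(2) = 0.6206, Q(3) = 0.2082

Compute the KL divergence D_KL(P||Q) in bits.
0.2836 bits

D_KL(P||Q) = Σ P(x) log₂(P(x)/Q(x))

Computing term by term:
  P(1)·log₂(P(1)/Q(1)) = 0.4182·log₂(0.4182/0.1712) = 0.53886
  P(2)·log₂(P(2)/Q(2)) = 0.352·log₂(0.352/0.6206) = -0.28797
  P(3)·log₂(P(3)/Q(3)) = 0.2298·log₂(0.2298/0.2082) = 0.03273

D_KL(P||Q) = 0.53886 - 0.28797 + 0.03273 = 0.28362 ≈ 0.2836 bits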